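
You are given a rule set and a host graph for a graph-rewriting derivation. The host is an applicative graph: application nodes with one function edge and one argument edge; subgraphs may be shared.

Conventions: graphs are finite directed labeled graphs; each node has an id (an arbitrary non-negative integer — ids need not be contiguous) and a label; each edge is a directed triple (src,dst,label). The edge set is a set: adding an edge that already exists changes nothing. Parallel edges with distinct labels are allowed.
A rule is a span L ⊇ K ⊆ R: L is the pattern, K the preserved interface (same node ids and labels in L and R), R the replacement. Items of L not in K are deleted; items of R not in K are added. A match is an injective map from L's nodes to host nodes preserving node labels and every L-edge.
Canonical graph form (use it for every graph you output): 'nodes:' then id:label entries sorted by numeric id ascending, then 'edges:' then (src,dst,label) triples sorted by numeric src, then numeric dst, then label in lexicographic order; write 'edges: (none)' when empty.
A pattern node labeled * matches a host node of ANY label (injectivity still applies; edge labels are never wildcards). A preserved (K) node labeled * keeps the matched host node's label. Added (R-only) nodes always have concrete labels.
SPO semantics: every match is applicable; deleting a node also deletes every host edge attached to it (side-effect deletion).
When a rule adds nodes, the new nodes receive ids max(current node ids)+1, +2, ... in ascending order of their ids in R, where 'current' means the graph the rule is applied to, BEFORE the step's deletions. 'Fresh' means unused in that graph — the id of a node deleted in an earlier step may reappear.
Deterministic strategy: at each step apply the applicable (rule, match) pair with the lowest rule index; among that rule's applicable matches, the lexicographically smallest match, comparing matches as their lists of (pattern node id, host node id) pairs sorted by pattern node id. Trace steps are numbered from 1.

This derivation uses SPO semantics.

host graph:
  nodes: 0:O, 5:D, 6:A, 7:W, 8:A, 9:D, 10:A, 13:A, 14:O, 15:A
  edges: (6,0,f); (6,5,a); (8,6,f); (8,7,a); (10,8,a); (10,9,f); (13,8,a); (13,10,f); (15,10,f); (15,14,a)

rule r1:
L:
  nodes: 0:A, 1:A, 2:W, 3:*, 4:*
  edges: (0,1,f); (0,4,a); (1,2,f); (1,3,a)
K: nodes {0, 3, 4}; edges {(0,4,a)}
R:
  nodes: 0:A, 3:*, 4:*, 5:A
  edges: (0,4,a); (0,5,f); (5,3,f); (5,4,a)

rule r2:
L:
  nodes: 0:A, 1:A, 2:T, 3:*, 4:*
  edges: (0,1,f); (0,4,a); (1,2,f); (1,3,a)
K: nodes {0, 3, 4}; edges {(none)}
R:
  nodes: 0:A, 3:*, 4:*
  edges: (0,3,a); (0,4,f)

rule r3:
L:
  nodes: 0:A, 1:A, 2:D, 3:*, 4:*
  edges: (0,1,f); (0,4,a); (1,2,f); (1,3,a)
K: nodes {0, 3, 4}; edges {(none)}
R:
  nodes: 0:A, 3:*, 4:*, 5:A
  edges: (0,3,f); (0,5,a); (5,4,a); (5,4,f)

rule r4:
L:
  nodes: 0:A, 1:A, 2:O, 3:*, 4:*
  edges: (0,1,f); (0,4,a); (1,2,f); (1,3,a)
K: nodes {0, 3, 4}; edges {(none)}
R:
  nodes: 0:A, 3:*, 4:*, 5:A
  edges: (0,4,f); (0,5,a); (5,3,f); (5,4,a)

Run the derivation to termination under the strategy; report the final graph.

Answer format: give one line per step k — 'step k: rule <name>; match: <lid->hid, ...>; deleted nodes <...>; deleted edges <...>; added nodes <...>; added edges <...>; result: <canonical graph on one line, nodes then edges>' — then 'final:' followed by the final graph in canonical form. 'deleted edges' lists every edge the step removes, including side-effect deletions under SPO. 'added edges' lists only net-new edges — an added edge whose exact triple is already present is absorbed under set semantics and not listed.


step 1: rule r3; match: 0->15, 1->10, 2->9, 3->8, 4->14; deleted nodes 9, 10; deleted edges (10,8,a); (10,9,f); (13,10,f); (15,10,f); (15,14,a); added nodes 16; added edges (15,8,f); (15,16,a); (16,14,a); (16,14,f); result: nodes: 0:O, 5:D, 6:A, 7:W, 8:A, 13:A, 14:O, 15:A, 16:A edges: (6,0,f); (6,5,a); (8,6,f); (8,7,a); (13,8,a); (15,8,f); (15,16,a); (16,14,a); (16,14,f)
step 2: rule r4; match: 0->8, 1->6, 2->0, 3->5, 4->7; deleted nodes 0, 6; deleted edges (6,0,f); (6,5,a); (8,6,f); (8,7,a); added nodes 17; added edges (8,7,f); (8,17,a); (17,5,f); (17,7,a); result: nodes: 5:D, 7:W, 8:A, 13:A, 14:O, 15:A, 16:A, 17:A edges: (8,7,f); (8,17,a); (13,8,a); (15,8,f); (15,16,a); (16,14,a); (16,14,f); (17,5,f); (17,7,a)
step 3: rule r1; match: 0->15, 1->8, 2->7, 3->17, 4->16; deleted nodes 7, 8; deleted edges (8,7,f); (8,17,a); (13,8,a); (15,8,f); (17,7,a); added nodes 18; added edges (15,18,f); (18,16,a); (18,17,f); result: nodes: 5:D, 13:A, 14:O, 15:A, 16:A, 17:A, 18:A edges: (15,16,a); (15,18,f); (16,14,a); (16,14,f); (17,5,f); (18,16,a); (18,17,f)
final:
nodes: 5:D, 13:A, 14:O, 15:A, 16:A, 17:A, 18:A
edges: (15,16,a); (15,18,f); (16,14,a); (16,14,f); (17,5,f); (18,16,a); (18,17,f)


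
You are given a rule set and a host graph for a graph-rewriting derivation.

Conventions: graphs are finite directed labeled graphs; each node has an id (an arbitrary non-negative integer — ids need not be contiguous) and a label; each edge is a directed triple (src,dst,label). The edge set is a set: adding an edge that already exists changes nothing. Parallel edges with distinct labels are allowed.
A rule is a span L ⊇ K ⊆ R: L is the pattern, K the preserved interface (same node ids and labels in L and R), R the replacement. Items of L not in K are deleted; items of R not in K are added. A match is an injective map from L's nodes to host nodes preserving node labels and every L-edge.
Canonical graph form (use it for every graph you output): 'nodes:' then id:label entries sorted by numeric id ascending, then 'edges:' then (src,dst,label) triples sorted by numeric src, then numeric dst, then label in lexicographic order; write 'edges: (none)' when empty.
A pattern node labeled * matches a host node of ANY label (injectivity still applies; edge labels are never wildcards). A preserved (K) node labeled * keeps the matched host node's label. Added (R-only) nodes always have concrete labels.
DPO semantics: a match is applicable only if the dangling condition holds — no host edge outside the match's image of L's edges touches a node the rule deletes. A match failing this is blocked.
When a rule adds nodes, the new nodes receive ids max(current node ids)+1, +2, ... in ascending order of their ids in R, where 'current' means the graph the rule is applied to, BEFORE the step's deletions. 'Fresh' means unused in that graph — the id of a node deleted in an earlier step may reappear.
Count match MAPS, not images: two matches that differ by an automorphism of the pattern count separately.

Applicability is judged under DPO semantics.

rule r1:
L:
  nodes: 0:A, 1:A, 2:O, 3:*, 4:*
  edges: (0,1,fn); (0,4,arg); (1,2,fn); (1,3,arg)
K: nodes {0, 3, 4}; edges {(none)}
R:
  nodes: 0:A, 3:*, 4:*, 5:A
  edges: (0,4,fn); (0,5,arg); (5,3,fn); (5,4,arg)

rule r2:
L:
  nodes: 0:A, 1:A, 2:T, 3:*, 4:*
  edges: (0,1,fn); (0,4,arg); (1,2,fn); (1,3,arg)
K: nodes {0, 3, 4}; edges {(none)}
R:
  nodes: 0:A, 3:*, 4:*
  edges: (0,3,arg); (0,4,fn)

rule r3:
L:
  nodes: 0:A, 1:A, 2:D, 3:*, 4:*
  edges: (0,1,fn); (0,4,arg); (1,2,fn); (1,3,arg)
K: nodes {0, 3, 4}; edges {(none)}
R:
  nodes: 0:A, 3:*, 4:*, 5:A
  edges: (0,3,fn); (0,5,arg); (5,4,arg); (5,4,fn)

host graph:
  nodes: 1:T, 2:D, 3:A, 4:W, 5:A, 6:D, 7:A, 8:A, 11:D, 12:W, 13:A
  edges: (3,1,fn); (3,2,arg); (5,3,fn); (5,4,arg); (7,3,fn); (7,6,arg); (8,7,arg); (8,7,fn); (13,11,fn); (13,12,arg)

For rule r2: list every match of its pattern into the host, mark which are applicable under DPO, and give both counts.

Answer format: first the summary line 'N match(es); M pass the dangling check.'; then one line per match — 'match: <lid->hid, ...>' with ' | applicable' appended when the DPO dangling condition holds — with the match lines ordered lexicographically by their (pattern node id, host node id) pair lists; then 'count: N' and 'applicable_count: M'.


2 match(es); 0 pass the dangling check.
match: 0->5, 1->3, 2->1, 3->2, 4->4
match: 0->7, 1->3, 2->1, 3->2, 4->6
count: 2
applicable_count: 0


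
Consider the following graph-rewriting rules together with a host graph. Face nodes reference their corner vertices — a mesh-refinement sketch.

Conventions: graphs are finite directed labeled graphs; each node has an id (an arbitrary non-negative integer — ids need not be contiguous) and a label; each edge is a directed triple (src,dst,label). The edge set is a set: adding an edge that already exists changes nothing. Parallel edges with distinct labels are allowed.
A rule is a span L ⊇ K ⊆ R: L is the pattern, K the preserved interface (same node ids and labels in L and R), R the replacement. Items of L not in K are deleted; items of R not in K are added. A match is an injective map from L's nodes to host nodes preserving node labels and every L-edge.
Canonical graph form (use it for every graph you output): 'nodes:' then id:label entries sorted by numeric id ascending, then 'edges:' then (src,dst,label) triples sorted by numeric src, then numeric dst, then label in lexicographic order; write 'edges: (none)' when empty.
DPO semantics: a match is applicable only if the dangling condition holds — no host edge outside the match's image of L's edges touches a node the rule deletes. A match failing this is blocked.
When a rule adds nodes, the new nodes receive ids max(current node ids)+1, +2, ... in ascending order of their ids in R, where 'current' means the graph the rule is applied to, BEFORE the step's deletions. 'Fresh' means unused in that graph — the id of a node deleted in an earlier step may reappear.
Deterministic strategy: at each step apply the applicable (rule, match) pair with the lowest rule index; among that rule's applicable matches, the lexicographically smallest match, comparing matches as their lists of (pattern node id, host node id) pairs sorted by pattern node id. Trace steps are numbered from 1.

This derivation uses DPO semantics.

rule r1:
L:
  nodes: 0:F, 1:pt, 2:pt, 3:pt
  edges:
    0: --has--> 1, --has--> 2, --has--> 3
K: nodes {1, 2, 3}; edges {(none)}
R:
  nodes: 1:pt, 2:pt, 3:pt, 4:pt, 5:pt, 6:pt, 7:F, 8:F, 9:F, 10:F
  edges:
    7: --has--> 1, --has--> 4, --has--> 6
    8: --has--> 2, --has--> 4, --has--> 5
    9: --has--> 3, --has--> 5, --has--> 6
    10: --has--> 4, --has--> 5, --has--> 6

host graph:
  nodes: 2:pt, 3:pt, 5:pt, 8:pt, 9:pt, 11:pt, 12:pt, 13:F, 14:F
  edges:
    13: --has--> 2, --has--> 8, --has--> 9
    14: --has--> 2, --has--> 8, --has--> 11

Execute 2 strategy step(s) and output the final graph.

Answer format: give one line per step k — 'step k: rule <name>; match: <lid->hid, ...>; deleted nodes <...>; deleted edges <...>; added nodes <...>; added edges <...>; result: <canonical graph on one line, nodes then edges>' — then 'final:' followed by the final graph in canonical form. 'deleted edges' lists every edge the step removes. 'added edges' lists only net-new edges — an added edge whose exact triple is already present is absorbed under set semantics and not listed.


step 1: rule r1; match: 0->13, 1->2, 2->8, 3->9; deleted nodes 13; deleted edges (13,2,has); (13,8,has); (13,9,has); added nodes 15, 16, 17, 18, 19, 20, 21; added edges (18,2,has); (18,15,has); (18,17,has); (19,8,has); (19,15,has); (19,16,has); (20,9,has); (20,16,has); (20,17,has); (21,15,has); (21,16,has); (21,17,has); result: nodes: 2:pt, 3:pt, 5:pt, 8:pt, 9:pt, 11:pt, 12:pt, 14:F, 15:pt, 16:pt, 17:pt, 18:F, 19:F, 20:F, 21:F edges: (14,2,has); (14,8,has); (14,11,has); (18,2,has); (18,15,has); (18,17,has); (19,8,has); (19,15,has); (19,16,has); (20,9,has); (20,16,has); (20,17,has); (21,15,has); (21,16,has); (21,17,has)
step 2: rule r1; match: 0->14, 1->2, 2->8, 3->11; deleted nodes 14; deleted edges (14,2,has); (14,8,has); (14,11,has); added nodes 22, 23, 24, 25, 26, 27, 28; added edges (25,2,has); (25,22,has); (25,24,has); (26,8,has); (26,22,has); (26,23,has); (27,11,has); (27,23,has); (27,24,has); (28,22,has); (28,23,has); (28,24,has); result: nodes: 2:pt, 3:pt, 5:pt, 8:pt, 9:pt, 11:pt, 12:pt, 15:pt, 16:pt, 17:pt, 18:F, 19:F, 20:F, 21:F, 22:pt, 23:pt, 24:pt, 25:F, 26:F, 27:F, 28:F edges: (18,2,has); (18,15,has); (18,17,has); (19,8,has); (19,15,has); (19,16,has); (20,9,has); (20,16,has); (20,17,has); (21,15,has); (21,16,has); (21,17,has); (25,2,has); (25,22,has); (25,24,has); (26,8,has); (26,22,has); (26,23,has); (27,11,has); (27,23,has); (27,24,has); (28,22,has); (28,23,has); (28,24,has)
final:
nodes: 2:pt, 3:pt, 5:pt, 8:pt, 9:pt, 11:pt, 12:pt, 15:pt, 16:pt, 17:pt, 18:F, 19:F, 20:F, 21:F, 22:pt, 23:pt, 24:pt, 25:F, 26:F, 27:F, 28:F
edges: (18,2,has); (18,15,has); (18,17,has); (19,8,has); (19,15,has); (19,16,has); (20,9,has); (20,16,has); (20,17,has); (21,15,has); (21,16,has); (21,17,has); (25,2,has); (25,22,has); (25,24,has); (26,8,has); (26,22,has); (26,23,has); (27,11,has); (27,23,has); (27,24,has); (28,22,has); (28,23,has); (28,24,has)


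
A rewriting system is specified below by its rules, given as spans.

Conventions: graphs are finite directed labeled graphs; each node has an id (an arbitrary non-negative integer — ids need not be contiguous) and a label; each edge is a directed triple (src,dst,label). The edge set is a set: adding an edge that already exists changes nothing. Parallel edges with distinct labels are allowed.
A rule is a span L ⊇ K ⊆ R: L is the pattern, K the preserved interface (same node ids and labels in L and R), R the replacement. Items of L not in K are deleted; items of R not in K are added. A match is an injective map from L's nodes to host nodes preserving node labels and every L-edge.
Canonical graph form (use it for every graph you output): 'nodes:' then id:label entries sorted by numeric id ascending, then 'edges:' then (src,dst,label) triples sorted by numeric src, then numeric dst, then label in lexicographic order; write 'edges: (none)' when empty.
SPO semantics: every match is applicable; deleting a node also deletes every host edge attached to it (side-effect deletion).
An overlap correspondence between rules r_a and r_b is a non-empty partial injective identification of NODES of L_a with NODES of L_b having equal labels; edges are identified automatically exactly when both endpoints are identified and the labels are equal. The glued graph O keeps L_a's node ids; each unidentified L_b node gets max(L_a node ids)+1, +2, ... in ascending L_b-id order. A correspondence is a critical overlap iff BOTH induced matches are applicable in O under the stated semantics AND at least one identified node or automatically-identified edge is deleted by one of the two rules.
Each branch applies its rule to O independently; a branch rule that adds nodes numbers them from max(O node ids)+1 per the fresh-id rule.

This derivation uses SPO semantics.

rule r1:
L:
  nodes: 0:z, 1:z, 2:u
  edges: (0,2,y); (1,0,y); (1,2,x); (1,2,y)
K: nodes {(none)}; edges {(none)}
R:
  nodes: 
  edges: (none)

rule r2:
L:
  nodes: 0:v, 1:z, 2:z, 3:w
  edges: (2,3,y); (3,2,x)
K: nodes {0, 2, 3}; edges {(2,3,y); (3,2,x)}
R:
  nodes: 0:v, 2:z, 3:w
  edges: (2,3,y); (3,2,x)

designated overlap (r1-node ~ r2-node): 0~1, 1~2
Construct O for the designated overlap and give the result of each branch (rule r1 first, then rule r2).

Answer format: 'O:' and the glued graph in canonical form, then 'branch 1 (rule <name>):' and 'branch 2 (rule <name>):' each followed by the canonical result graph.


O:
nodes: 0:z, 1:z, 2:u, 3:v, 4:w
edges: (0,2,y); (1,0,y); (1,2,x); (1,2,y); (1,4,y); (4,1,x)
branch 1 (rule r1):
nodes: 3:v, 4:w
edges: (none)
branch 2 (rule r2):
nodes: 1:z, 2:u, 3:v, 4:w
edges: (1,2,x); (1,2,y); (1,4,y); (4,1,x)


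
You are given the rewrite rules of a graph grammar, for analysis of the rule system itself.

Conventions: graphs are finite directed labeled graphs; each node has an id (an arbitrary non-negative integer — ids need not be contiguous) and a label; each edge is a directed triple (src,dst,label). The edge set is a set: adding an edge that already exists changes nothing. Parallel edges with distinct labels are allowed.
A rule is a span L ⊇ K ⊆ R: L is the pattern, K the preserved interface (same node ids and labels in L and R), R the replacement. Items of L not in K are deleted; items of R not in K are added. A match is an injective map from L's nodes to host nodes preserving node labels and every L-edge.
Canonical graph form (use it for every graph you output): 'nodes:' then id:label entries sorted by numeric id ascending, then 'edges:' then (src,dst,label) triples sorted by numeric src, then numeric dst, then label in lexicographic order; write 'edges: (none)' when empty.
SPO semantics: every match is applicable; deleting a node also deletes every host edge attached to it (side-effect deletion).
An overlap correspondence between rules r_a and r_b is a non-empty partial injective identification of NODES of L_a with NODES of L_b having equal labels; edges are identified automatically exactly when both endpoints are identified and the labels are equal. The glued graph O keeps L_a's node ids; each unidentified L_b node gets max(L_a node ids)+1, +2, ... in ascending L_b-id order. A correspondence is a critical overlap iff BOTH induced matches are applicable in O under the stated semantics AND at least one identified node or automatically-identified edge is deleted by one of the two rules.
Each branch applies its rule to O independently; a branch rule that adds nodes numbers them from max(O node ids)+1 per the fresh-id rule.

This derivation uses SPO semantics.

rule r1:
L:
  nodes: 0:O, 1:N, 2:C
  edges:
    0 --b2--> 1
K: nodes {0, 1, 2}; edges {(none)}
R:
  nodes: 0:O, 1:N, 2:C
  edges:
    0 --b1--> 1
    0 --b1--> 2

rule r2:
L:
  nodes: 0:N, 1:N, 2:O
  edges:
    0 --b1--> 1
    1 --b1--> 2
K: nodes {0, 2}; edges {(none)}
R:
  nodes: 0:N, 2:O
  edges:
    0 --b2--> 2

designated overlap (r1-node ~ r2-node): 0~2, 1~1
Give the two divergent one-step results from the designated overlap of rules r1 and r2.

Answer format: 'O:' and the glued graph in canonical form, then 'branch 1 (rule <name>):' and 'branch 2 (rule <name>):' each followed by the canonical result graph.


O:
nodes: 0:O, 1:N, 2:C, 3:N
edges: (0,1,b2); (1,0,b1); (3,1,b1)
branch 1 (rule r1):
nodes: 0:O, 1:N, 2:C, 3:N
edges: (0,1,b1); (0,2,b1); (1,0,b1); (3,1,b1)
branch 2 (rule r2):
nodes: 0:O, 2:C, 3:N
edges: (3,0,b2)


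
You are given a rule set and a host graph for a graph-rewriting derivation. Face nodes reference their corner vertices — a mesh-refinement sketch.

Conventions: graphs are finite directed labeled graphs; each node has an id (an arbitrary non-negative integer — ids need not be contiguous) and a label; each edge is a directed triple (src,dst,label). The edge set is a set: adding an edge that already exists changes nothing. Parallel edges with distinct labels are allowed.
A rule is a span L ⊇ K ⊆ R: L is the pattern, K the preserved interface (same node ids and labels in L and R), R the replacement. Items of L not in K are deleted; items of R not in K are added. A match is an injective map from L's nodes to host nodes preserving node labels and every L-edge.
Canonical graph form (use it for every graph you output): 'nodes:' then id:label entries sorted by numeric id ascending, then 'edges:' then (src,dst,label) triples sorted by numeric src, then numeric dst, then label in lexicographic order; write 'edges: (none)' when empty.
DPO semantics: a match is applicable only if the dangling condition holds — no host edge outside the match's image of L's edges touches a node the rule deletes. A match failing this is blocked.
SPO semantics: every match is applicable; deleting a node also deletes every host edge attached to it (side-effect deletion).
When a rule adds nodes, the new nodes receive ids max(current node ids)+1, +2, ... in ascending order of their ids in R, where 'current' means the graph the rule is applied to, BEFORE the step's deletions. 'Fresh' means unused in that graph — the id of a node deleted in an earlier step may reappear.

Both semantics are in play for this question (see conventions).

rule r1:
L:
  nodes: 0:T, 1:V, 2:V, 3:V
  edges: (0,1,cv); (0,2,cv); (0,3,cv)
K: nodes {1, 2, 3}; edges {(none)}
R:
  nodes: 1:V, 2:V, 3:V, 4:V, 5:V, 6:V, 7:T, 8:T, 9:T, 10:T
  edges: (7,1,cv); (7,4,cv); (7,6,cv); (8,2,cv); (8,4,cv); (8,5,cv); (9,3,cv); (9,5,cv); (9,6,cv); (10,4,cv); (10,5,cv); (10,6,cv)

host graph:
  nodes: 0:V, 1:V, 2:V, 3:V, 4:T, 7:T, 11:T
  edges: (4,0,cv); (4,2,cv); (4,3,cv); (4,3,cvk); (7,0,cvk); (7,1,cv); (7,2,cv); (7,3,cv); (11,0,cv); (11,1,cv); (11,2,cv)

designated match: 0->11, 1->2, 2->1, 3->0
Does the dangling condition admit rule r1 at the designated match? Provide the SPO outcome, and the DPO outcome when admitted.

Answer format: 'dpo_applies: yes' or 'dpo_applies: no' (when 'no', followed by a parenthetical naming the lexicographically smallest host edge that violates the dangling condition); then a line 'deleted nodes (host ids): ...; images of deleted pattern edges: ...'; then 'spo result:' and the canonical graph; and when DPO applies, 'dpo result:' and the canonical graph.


dpo_applies: yes
deleted nodes (host ids): 11; images of deleted pattern edges: (11,0,cv); (11,1,cv); (11,2,cv)
spo result:
nodes: 0:V, 1:V, 2:V, 3:V, 4:T, 7:T, 12:V, 13:V, 14:V, 15:T, 16:T, 17:T, 18:T
edges: (4,0,cv); (4,2,cv); (4,3,cv); (4,3,cvk); (7,0,cvk); (7,1,cv); (7,2,cv); (7,3,cv); (15,2,cv); (15,12,cv); (15,14,cv); (16,1,cv); (16,12,cv); (16,13,cv); (17,0,cv); (17,13,cv); (17,14,cv); (18,12,cv); (18,13,cv); (18,14,cv)
dpo result:
nodes: 0:V, 1:V, 2:V, 3:V, 4:T, 7:T, 12:V, 13:V, 14:V, 15:T, 16:T, 17:T, 18:T
edges: (4,0,cv); (4,2,cv); (4,3,cv); (4,3,cvk); (7,0,cvk); (7,1,cv); (7,2,cv); (7,3,cv); (15,2,cv); (15,12,cv); (15,14,cv); (16,1,cv); (16,12,cv); (16,13,cv); (17,0,cv); (17,13,cv); (17,14,cv); (18,12,cv); (18,13,cv); (18,14,cv)


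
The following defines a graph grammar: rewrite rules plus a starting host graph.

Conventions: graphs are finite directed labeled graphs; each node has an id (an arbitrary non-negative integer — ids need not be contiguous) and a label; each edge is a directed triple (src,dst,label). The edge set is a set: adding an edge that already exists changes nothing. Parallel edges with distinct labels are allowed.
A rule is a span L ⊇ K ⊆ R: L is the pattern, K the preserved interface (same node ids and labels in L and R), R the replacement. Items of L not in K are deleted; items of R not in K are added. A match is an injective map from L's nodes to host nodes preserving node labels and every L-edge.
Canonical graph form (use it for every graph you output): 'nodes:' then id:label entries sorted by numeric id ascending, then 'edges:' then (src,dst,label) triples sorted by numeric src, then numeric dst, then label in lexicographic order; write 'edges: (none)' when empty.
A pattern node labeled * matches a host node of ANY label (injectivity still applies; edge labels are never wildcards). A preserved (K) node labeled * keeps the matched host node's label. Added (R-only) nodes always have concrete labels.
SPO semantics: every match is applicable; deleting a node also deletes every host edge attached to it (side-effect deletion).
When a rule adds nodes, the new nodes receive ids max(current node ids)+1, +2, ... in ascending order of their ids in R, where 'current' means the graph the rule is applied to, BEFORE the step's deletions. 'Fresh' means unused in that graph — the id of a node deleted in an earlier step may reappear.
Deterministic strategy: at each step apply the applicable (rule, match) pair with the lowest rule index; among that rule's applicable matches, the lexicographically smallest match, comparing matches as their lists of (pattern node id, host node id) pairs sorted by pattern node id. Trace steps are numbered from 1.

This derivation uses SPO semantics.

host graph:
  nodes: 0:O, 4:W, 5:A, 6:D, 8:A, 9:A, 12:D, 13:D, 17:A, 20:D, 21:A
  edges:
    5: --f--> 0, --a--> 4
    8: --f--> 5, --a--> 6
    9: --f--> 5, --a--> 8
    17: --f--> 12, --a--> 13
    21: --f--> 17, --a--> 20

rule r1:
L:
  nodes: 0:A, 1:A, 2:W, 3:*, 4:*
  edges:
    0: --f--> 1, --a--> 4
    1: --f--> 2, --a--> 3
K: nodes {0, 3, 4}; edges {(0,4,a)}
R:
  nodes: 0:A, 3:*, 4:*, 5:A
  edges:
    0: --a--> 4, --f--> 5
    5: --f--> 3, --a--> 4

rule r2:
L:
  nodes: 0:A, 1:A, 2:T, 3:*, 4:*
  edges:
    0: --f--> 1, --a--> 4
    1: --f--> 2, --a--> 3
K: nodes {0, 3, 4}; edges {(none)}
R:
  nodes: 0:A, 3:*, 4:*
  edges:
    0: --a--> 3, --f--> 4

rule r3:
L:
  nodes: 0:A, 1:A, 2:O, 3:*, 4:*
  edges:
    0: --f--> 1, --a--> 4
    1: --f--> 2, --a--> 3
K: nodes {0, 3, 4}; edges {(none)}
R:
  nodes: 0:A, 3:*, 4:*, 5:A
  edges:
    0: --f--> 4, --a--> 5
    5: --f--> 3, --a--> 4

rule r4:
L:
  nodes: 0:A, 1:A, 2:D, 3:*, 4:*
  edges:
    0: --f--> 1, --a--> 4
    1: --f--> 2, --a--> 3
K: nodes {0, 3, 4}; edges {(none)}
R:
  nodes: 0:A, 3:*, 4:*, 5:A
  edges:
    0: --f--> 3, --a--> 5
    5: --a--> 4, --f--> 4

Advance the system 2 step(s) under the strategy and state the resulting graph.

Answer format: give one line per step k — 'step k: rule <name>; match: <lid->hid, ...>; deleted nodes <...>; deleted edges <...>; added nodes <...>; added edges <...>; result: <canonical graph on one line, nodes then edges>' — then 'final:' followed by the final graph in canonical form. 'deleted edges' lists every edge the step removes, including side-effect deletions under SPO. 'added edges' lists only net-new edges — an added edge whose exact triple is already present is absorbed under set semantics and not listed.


step 1: rule r3; match: 0->8, 1->5, 2->0, 3->4, 4->6; deleted nodes 0, 5; deleted edges (5,0,f); (5,4,a); (8,5,f); (8,6,a); (9,5,f); added nodes 22; added edges (8,6,f); (8,22,a); (22,4,f); (22,6,a); result: nodes: 4:W, 6:D, 8:A, 9:A, 12:D, 13:D, 17:A, 20:D, 21:A, 22:A edges: (8,6,f); (8,22,a); (9,8,a); (17,12,f); (17,13,a); (21,17,f); (21,20,a); (22,4,f); (22,6,a)
step 2: rule r4; match: 0->21, 1->17, 2->12, 3->13, 4->20; deleted nodes 12, 17; deleted edges (17,12,f); (17,13,a); (21,17,f); (21,20,a); added nodes 23; added edges (21,13,f); (21,23,a); (23,20,a); (23,20,f); result: nodes: 4:W, 6:D, 8:A, 9:A, 13:D, 20:D, 21:A, 22:A, 23:A edges: (8,6,f); (8,22,a); (9,8,a); (21,13,f); (21,23,a); (22,4,f); (22,6,a); (23,20,a); (23,20,f)
final:
nodes: 4:W, 6:D, 8:A, 9:A, 13:D, 20:D, 21:A, 22:A, 23:A
edges: (8,6,f); (8,22,a); (9,8,a); (21,13,f); (21,23,a); (22,4,f); (22,6,a); (23,20,a); (23,20,f)


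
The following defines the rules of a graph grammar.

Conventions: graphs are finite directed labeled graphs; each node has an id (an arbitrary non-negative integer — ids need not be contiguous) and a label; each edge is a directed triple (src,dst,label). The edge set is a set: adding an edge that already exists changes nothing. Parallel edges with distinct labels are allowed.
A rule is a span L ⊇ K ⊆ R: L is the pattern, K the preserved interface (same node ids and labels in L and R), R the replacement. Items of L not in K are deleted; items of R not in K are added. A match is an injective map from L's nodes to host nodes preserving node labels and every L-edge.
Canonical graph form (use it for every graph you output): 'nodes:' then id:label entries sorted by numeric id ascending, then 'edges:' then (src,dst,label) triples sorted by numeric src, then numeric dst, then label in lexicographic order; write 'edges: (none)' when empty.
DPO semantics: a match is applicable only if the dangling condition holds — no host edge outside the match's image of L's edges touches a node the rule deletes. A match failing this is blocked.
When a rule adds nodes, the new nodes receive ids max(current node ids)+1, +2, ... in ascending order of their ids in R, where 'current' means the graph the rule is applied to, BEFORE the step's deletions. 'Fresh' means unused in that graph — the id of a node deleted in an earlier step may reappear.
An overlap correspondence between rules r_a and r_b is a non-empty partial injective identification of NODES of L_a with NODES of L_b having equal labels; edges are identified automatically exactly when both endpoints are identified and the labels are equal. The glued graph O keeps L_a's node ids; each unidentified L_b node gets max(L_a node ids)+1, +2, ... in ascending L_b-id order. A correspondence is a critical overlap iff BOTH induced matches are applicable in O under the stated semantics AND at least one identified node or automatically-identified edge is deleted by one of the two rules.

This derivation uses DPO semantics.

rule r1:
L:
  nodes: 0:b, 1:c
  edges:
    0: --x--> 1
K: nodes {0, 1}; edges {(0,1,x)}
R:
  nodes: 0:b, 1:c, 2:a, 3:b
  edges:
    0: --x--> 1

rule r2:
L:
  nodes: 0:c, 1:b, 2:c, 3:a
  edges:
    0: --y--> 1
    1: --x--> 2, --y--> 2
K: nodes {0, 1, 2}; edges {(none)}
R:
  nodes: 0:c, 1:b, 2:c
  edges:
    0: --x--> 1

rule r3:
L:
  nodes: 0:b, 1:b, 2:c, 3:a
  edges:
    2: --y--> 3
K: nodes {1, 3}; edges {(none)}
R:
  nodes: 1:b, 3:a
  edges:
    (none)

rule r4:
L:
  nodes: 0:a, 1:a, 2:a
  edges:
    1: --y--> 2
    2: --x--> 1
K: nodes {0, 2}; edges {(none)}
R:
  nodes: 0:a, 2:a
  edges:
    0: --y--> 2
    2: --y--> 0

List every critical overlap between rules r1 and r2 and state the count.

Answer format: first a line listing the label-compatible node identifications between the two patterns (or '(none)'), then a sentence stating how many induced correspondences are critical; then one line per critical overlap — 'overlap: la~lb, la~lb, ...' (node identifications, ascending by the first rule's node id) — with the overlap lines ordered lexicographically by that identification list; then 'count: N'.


label-compatible node identifications between L(r1) and L(r2): 0~1, 1~0, 1~2
1 of the induced correspondences is a critical overlap of r1 and r2.
overlap: 0~1, 1~2
count: 1


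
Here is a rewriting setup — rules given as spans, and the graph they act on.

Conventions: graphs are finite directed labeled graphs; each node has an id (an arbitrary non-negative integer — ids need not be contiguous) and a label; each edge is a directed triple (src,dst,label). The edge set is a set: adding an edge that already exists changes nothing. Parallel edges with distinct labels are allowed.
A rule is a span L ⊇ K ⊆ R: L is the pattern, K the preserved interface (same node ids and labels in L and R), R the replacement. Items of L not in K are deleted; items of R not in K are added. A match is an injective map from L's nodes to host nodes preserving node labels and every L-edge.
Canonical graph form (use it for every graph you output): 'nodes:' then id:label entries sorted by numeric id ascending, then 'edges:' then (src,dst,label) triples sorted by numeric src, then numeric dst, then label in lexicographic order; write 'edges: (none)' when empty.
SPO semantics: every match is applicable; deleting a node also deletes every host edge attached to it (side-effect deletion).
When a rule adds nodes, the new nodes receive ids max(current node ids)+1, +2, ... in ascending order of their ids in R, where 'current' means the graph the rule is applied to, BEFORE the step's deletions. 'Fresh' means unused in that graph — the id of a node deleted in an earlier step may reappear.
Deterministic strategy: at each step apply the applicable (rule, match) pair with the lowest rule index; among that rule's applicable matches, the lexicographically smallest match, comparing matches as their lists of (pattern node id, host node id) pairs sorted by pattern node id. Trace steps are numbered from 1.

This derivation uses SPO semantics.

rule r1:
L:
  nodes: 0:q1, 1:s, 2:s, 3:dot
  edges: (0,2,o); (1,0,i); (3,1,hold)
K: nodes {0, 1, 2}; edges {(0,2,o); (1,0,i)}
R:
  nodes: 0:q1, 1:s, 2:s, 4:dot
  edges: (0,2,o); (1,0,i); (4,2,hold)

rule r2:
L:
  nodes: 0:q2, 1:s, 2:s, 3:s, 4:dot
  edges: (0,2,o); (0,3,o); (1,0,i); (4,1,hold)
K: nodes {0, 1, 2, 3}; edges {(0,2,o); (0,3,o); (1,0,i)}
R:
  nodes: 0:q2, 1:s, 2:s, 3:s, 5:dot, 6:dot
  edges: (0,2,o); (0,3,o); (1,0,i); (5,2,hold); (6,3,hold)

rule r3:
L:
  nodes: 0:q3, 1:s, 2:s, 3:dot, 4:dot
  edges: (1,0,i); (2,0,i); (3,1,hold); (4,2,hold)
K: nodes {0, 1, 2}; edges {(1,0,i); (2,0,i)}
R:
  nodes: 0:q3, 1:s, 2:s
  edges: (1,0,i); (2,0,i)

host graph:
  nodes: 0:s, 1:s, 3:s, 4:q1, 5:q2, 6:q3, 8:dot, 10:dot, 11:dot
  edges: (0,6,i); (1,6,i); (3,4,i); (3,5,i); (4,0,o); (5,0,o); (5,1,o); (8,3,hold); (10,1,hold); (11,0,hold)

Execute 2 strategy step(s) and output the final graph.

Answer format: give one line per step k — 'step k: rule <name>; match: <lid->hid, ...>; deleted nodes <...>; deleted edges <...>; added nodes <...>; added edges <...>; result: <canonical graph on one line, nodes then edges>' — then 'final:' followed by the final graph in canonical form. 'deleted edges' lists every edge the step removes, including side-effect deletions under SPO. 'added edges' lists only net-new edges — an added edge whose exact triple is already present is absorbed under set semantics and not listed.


step 1: rule r1; match: 0->4, 1->3, 2->0, 3->8; deleted nodes 8; deleted edges (8,3,hold); added nodes 12; added edges (12,0,hold); result: nodes: 0:s, 1:s, 3:s, 4:q1, 5:q2, 6:q3, 10:dot, 11:dot, 12:dot edges: (0,6,i); (1,6,i); (3,4,i); (3,5,i); (4,0,o); (5,0,o); (5,1,o); (10,1,hold); (11,0,hold); (12,0,hold)
step 2: rule r3; match: 0->6, 1->0, 2->1, 3->11, 4->10; deleted nodes 10, 11; deleted edges (10,1,hold); (11,0,hold); added nodes (none); added edges (none); result: nodes: 0:s, 1:s, 3:s, 4:q1, 5:q2, 6:q3, 12:dot edges: (0,6,i); (1,6,i); (3,4,i); (3,5,i); (4,0,o); (5,0,o); (5,1,o); (12,0,hold)
final:
nodes: 0:s, 1:s, 3:s, 4:q1, 5:q2, 6:q3, 12:dot
edges: (0,6,i); (1,6,i); (3,4,i); (3,5,i); (4,0,o); (5,0,o); (5,1,o); (12,0,hold)


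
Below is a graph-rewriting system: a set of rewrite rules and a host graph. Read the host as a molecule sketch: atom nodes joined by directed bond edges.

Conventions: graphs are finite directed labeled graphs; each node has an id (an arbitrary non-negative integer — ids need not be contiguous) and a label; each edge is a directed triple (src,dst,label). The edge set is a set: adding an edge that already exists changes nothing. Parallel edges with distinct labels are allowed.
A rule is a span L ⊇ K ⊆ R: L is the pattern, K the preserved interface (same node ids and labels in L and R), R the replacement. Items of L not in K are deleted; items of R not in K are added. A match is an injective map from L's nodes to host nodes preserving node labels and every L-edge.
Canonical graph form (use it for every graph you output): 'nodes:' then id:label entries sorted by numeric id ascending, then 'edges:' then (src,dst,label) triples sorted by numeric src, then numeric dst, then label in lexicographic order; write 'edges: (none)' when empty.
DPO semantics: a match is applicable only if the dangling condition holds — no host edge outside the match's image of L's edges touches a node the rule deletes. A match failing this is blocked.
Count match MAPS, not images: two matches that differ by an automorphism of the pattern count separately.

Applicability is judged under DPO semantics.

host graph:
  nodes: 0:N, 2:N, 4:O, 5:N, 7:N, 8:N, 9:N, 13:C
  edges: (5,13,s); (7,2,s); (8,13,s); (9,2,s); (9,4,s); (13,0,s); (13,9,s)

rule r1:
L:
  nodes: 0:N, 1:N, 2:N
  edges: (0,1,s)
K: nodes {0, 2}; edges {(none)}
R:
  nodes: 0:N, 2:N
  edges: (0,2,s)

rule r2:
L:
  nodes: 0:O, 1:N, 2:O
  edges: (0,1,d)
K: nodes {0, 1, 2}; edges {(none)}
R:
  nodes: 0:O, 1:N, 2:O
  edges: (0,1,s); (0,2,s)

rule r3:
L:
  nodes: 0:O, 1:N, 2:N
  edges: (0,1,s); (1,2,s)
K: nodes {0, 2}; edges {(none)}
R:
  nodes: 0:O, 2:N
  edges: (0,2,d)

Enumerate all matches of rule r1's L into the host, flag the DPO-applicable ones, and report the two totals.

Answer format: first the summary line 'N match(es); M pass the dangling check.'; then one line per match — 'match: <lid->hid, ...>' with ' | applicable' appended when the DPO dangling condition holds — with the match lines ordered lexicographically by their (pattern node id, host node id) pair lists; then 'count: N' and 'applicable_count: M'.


8 match(es); 0 pass the dangling check.
match: 0->7, 1->2, 2->0
match: 0->7, 1->2, 2->5
match: 0->7, 1->2, 2->8
match: 0->7, 1->2, 2->9
match: 0->9, 1->2, 2->0
match: 0->9, 1->2, 2->5
match: 0->9, 1->2, 2->7
match: 0->9, 1->2, 2->8
count: 8
applicable_count: 0


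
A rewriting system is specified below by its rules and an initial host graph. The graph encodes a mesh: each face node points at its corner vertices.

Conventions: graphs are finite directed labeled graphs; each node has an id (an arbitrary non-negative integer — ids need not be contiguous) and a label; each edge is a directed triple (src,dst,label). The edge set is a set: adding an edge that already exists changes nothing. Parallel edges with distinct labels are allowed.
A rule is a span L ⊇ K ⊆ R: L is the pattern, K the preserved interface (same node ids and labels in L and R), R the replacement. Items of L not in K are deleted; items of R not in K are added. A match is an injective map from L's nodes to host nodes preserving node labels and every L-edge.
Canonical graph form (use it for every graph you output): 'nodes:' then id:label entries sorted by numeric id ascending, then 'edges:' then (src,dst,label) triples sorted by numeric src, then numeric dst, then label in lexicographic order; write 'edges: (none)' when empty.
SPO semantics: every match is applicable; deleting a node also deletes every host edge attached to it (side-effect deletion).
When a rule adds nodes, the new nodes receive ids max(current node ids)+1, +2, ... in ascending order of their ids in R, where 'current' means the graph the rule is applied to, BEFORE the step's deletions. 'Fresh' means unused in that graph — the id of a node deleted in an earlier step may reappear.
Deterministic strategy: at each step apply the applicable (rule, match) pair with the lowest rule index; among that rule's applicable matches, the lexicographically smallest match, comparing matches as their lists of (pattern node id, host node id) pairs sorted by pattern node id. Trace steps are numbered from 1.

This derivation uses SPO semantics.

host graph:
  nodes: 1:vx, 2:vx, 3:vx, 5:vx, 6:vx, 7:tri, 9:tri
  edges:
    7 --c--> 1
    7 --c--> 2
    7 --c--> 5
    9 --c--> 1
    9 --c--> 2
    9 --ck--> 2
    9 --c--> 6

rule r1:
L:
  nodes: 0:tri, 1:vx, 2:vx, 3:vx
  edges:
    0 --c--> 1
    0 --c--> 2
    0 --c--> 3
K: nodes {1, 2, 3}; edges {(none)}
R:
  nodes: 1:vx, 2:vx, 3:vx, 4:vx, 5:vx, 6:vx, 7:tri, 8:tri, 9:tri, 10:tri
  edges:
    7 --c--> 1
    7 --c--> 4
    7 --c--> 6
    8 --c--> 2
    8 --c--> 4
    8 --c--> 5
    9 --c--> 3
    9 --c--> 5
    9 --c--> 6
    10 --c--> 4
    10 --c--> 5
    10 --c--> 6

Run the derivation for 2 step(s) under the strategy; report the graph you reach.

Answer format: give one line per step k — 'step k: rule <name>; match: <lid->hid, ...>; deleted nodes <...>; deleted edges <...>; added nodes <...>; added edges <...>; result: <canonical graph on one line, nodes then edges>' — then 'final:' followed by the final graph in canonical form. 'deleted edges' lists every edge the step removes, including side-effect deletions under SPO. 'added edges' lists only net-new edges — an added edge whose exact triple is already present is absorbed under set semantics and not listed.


step 1: rule r1; match: 0->7, 1->1, 2->2, 3->5; deleted nodes 7; deleted edges (7,1,c); (7,2,c); (7,5,c); added nodes 10, 11, 12, 13, 14, 15, 16; added edges (13,1,c); (13,10,c); (13,12,c); (14,2,c); (14,10,c); (14,11,c); (15,5,c); (15,11,c); (15,12,c); (16,10,c); (16,11,c); (16,12,c); result: nodes: 1:vx, 2:vx, 3:vx, 5:vx, 6:vx, 9:tri, 10:vx, 11:vx, 12:vx, 13:tri, 14:tri, 15:tri, 16:tri edges: (9,1,c); (9,2,c); (9,2,ck); (9,6,c); (13,1,c); (13,10,c); (13,12,c); (14,2,c); (14,10,c); (14,11,c); (15,5,c); (15,11,c); (15,12,c); (16,10,c); (16,11,c); (16,12,c)
step 2: rule r1; match: 0->9, 1->1, 2->2, 3->6; deleted nodes 9; deleted edges (9,1,c); (9,2,c); (9,2,ck); (9,6,c); added nodes 17, 18, 19, 20, 21, 22, 23; added edges (20,1,c); (20,17,c); (20,19,c); (21,2,c); (21,17,c); (21,18,c); (22,6,c); (22,18,c); (22,19,c); (23,17,c); (23,18,c); (23,19,c); result: nodes: 1:vx, 2:vx, 3:vx, 5:vx, 6:vx, 10:vx, 11:vx, 12:vx, 13:tri, 14:tri, 15:tri, 16:tri, 17:vx, 18:vx, 19:vx, 20:tri, 21:tri, 22:tri, 23:tri edges: (13,1,c); (13,10,c); (13,12,c); (14,2,c); (14,10,c); (14,11,c); (15,5,c); (15,11,c); (15,12,c); (16,10,c); (16,11,c); (16,12,c); (20,1,c); (20,17,c); (20,19,c); (21,2,c); (21,17,c); (21,18,c); (22,6,c); (22,18,c); (22,19,c); (23,17,c); (23,18,c); (23,19,c)
final:
nodes: 1:vx, 2:vx, 3:vx, 5:vx, 6:vx, 10:vx, 11:vx, 12:vx, 13:tri, 14:tri, 15:tri, 16:tri, 17:vx, 18:vx, 19:vx, 20:tri, 21:tri, 22:tri, 23:tri
edges: (13,1,c); (13,10,c); (13,12,c); (14,2,c); (14,10,c); (14,11,c); (15,5,c); (15,11,c); (15,12,c); (16,10,c); (16,11,c); (16,12,c); (20,1,c); (20,17,c); (20,19,c); (21,2,c); (21,17,c); (21,18,c); (22,6,c); (22,18,c); (22,19,c); (23,17,c); (23,18,c); (23,19,c)
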